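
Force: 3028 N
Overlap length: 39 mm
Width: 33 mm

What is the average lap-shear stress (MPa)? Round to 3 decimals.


Average shear stress = F / (overlap * width)
= 3028 / (39 * 33)
= 2.353 MPa

2.353


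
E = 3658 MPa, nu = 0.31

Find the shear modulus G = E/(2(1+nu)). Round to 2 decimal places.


G = 3658 / (2 * 1.31)
= 1396.18 MPa

1396.18


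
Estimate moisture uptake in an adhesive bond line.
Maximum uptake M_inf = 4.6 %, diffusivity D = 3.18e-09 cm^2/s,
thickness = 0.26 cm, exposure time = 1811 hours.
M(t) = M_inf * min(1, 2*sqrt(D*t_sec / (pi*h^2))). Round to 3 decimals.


Convert time: 1811 h = 6519600 s
ratio = min(1, 2*sqrt(3.18e-09*6519600/(pi*0.26^2)))
= 0.624893
M(t) = 4.6 * 0.624893 = 2.875%

2.875


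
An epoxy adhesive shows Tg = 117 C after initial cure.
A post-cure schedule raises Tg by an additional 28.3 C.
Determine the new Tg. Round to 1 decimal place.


New Tg = 117 + 28.3
= 145.3 C

145.3


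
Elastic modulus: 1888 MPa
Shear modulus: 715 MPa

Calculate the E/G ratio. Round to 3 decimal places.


E / G = 1888 / 715 = 2.641

2.641


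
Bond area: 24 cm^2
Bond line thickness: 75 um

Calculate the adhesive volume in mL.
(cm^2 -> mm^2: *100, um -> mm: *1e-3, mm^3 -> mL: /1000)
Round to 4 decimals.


V = 24*100 * 75*1e-3 / 1000
= 0.1800 mL

0.1800


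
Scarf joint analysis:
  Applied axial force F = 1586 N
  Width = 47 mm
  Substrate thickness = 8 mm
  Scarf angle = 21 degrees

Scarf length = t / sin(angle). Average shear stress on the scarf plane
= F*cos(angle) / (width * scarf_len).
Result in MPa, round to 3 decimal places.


Scarf length = 8 / sin(21 deg) = 22.3234 mm
cos(21 deg) = 0.933580
Shear = 1586 * 0.933580 / (47 * 22.3234)
= 1.411 MPa

1.411


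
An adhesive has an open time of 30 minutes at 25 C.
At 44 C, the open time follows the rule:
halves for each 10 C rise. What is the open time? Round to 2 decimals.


Factor = 2^((44-25)/10) = 3.7321
Open time = 30 / 3.7321 = 8.04 min

8.04


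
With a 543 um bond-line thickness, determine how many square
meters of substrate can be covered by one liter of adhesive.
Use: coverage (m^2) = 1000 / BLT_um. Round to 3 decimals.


Coverage = 1000 / 543 = 1.842 m^2

1.842


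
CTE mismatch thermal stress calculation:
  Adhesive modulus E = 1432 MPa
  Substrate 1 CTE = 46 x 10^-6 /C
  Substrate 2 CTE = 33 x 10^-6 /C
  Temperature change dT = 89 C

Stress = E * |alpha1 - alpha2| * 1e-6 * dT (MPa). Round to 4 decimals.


delta_alpha = |46 - 33| = 13 x 10^-6/C
Stress = 1432 * 13e-6 * 89
= 1.6568 MPa

1.6568


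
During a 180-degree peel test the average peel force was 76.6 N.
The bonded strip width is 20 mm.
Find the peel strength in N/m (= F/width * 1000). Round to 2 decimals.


Peel strength = F/width * 1000
= 76.6 / 20 * 1000
= 3830.00 N/m

3830.00


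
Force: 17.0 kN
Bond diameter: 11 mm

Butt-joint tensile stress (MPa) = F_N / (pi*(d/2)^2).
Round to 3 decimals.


F_N = 17.0 * 1000 = 17000.0 N
A = pi*(5.5)^2 = 95.0332 mm^2
stress = 17000.0 / 95.0332 = 178.885 MPa

178.885


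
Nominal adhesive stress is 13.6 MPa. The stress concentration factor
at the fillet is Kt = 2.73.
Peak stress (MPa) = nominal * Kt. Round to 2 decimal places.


Peak = 13.6 * 2.73 = 37.13 MPa

37.13


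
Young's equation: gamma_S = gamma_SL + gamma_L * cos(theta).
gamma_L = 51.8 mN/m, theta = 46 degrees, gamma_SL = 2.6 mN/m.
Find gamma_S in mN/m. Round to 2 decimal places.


cos(46 deg) = 0.694658
gamma_S = 2.6 + 51.8 * 0.694658
= 38.58 mN/m

38.58


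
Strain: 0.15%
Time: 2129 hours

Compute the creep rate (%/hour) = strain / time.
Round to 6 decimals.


Creep rate = 0.15 / 2129
= 0.000070 %/h

0.000070


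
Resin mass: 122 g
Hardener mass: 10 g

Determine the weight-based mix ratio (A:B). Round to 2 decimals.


Ratio = 122 / 10 = 12.20

12.20


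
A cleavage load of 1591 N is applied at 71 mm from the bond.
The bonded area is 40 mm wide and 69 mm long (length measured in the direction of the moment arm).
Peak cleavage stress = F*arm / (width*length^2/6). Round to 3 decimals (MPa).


Moment = 1591 * 71 = 112961 N*mm
Section modulus = 40 * 4761 / 6 = 190440 / 6 mm^3
Stress = 112961 / (190440 / 6) = 677766 / 190440
= 3.559 MPa

3.559


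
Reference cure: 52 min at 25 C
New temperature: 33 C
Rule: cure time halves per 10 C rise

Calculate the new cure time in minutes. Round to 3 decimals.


factor = 2^((33-25)/10) = 1.7411
t_new = 52 / 1.7411 = 29.866 min

29.866


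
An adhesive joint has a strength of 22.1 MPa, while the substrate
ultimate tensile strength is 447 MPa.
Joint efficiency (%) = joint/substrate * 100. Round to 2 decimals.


Efficiency = 22.1 / 447 * 100
= 4.94%

4.94


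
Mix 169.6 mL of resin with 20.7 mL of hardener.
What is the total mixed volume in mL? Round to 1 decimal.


Total = 169.6 + 20.7 = 190.3 mL

190.3


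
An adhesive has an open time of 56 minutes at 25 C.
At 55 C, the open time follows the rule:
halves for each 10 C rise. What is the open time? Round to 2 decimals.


Factor = 2^((55-25)/10) = 8.0000
Open time = 56 / 8.0000 = 7.00 min

7.00


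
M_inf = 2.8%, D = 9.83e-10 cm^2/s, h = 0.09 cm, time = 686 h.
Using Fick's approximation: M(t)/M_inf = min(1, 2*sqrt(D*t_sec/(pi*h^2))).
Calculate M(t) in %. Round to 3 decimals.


t = 2469600 s
ratio = min(1, 2*sqrt(9.83e-10*2469600/(pi*0.0081)))
= 0.617736
M(t) = 2.8 * 0.617736 = 1.730%

1.730


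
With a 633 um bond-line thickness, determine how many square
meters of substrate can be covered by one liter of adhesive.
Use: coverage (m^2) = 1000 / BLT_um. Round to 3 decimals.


Coverage = 1000 / 633 = 1.580 m^2

1.580


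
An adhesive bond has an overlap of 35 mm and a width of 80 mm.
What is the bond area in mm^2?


Bond area = overlap * width
= 35 * 80
= 2800 mm^2

2800


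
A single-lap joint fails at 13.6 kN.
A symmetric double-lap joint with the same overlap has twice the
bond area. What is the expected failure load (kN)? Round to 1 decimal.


Double-lap load = 2 * 13.6 = 27.2 kN

27.2


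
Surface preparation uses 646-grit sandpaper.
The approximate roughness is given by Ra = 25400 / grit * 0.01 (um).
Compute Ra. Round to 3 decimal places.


Ra = 25400 / 646 * 0.01
= 254 / 646
= 0.393 um

0.393


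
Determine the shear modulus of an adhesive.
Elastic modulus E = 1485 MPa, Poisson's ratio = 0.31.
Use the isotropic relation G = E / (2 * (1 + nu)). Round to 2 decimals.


G = 1485 / (2*(1+0.31)) = 1485 / 2.62
= 566.79 MPa

566.79


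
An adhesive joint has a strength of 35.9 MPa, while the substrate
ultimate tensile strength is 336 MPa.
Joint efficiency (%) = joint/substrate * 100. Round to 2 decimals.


Efficiency = 35.9 / 336 * 100
= 10.68%

10.68


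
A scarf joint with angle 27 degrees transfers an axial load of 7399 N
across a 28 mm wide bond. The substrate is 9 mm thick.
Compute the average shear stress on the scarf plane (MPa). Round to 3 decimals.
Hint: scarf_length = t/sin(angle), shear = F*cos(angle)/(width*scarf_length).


scarf_length = 9 / sin(27 deg) = 19.8242 mm
cos(27 deg) = 0.891007
shear stress = 7399 * 0.891007 / (28 * 19.8242)
= 11.877 MPa

11.877


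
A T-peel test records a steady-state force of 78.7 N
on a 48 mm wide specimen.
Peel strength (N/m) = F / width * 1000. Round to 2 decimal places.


Peel strength = 78.7 / 48 * 1000
= 1639.58 N/m

1639.58


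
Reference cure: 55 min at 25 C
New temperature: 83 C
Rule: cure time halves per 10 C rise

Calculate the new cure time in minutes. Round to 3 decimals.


factor = 2^((83-25)/10) = 55.7152
t_new = 55 / 55.7152 = 0.987 min

0.987


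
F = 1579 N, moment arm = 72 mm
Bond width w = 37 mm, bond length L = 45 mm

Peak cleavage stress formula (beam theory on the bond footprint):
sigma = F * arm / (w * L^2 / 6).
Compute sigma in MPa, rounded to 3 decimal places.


sigma = (1579 * 72) / (37 * 2025 / 6)
= 113688 * 6 / 74925
= 682128 / 74925
= 9.104 MPa

9.104


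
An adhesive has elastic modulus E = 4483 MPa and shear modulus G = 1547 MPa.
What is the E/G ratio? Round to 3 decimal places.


E/G = 4483 / 1547 = 2.898

2.898


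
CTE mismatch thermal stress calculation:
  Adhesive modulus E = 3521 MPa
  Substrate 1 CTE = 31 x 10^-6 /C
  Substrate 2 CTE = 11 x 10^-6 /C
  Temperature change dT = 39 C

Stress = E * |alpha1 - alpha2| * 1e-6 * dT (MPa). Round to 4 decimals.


delta_alpha = |31 - 11| = 20 x 10^-6/C
Stress = 3521 * 20e-6 * 39
= 2.7464 MPa

2.7464


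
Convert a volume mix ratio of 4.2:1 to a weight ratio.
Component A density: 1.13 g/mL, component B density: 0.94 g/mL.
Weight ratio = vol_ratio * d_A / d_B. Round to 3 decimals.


= 4.2 * 1.13 / 0.94 = 5.049

5.049


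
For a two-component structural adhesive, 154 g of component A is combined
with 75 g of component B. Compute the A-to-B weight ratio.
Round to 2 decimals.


Weight ratio A:B = 154 / 75
= 2.05

2.05


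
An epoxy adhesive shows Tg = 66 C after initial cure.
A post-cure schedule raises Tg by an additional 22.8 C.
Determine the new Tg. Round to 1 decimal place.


New Tg = 66 + 22.8
= 88.8 C

88.8


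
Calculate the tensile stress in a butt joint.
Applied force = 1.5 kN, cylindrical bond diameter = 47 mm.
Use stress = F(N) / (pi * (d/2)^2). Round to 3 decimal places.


A = pi * 23.5^2 = 1734.9445 mm^2
sigma = 1500.0 / 1734.9445 = 0.865 MPa

0.865


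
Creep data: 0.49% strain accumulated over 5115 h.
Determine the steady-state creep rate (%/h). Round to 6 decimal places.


Rate = 0.49 / 5115 = 0.000096 %/h

0.000096


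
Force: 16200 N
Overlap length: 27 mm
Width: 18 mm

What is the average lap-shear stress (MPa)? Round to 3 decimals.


Average shear stress = F / (overlap * width)
= 16200 / (27 * 18)
= 33.333 MPa

33.333


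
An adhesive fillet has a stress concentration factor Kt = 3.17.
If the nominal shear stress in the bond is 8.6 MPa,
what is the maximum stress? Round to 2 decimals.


Max stress = 8.6 * 3.17 = 27.26 MPa

27.26


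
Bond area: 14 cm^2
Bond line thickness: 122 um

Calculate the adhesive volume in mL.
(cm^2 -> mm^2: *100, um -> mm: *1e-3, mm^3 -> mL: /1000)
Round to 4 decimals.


V = 14*100 * 122*1e-3 / 1000
= 0.1708 mL

0.1708


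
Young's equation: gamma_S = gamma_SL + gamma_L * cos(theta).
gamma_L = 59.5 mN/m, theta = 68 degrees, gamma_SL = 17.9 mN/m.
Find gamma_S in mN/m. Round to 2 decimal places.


cos(68 deg) = 0.374607
gamma_S = 17.9 + 59.5 * 0.374607
= 40.19 mN/m

40.19


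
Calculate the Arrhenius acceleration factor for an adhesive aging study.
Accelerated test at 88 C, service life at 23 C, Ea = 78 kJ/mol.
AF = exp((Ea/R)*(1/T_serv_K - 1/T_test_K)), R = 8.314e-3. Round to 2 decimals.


T_test = 361.15 K, T_serv = 296.15 K
Ea/R = 78 / 0.008314 = 9381.77
AF = exp(9381.77 * (1/296.15 - 1/361.15))
= 299.35

299.35


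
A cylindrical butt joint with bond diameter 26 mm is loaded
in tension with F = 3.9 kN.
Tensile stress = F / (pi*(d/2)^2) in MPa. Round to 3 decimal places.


Area = pi * (26/2)^2 = 530.9292 mm^2
Stress = 3.9*1000 / 530.9292
= 7.346 MPa

7.346


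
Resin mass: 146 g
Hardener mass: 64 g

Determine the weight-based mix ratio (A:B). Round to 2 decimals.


Ratio = 146 / 64 = 2.28

2.28


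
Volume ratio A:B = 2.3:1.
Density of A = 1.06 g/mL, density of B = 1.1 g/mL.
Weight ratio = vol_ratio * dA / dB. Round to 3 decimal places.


Wt ratio = 2.3 * 1.06 / 1.1
= 2.216

2.216


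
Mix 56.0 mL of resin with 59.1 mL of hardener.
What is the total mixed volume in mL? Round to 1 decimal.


Total = 56.0 + 59.1 = 115.1 mL

115.1


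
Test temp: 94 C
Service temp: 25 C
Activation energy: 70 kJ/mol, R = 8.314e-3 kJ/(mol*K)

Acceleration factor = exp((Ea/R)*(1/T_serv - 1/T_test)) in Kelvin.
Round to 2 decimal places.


AF = exp((70/0.008314)*(1/298.15 - 1/367.15))
= 201.77

201.77


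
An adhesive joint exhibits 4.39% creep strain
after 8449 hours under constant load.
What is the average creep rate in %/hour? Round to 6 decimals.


Creep rate = strain / time
= 4.39 / 8449
= 0.000520 %/h

0.000520


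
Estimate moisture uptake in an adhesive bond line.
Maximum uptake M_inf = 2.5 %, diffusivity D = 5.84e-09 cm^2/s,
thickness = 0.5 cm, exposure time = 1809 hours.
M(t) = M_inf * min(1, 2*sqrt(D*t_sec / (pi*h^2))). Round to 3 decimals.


Convert time: 1809 h = 6512400 s
ratio = min(1, 2*sqrt(5.84e-09*6512400/(pi*0.5^2)))
= 0.440111
M(t) = 2.5 * 0.440111 = 1.100%

1.100


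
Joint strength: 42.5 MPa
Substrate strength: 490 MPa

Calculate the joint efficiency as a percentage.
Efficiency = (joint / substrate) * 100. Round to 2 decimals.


Efficiency = (42.5 / 490) * 100 = 8.67%

8.67


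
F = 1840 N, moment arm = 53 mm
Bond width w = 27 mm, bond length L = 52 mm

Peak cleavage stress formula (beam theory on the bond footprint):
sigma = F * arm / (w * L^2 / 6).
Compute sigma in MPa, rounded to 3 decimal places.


sigma = (1840 * 53) / (27 * 2704 / 6)
= 97520 * 6 / 73008
= 585120 / 73008
= 8.014 MPa

8.014


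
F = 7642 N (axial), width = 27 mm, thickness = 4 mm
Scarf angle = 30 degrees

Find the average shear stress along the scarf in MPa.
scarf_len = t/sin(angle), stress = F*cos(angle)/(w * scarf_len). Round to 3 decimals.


scarf_len = 4/sin(30 deg) = 8.0000
cos(30 deg) = 0.866025
stress = 7642*0.866025/(27*8.0000) = 30.640 MPa

30.640


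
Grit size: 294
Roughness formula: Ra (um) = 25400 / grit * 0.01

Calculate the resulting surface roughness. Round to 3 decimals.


Ra = 25400 / 294 * 0.01
= 0.864 um

0.864


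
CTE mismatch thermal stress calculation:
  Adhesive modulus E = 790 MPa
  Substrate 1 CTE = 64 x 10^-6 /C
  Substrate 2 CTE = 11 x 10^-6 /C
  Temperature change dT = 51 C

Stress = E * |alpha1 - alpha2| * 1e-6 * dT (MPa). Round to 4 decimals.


delta_alpha = |64 - 11| = 53 x 10^-6/C
Stress = 790 * 53e-6 * 51
= 2.1354 MPa

2.1354


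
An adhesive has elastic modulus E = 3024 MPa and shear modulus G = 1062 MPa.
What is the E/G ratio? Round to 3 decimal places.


E/G = 3024 / 1062 = 2.847

2.847


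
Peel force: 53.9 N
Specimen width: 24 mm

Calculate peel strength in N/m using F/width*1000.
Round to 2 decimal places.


Peel strength = 53.9 / 24 * 1000 = 2245.83 N/m

2245.83


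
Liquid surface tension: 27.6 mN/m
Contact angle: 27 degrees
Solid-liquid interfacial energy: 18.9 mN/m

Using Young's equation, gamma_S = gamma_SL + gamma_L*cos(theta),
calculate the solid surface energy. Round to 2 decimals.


gamma_S = 18.9 + 27.6 * cos(27)
= 43.49 mN/m

43.49


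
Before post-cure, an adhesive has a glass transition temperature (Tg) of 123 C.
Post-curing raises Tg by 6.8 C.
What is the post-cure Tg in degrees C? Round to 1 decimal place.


Tg_post = Tg_base + delta_Tg
= 123 + 6.8
= 129.8 C

129.8


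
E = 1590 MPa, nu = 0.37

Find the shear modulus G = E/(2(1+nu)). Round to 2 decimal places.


G = 1590 / (2 * 1.37)
= 580.29 MPa

580.29


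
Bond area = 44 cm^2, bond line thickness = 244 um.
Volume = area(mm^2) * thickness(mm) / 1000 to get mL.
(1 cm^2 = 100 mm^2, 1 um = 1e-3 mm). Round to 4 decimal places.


area_mm2 = 44 * 100 = 4400
blt_mm = 244 * 1e-3 = 0.244
vol_mm3 = 4400 * 0.244 = 1073.6
vol_mL = 1073.6 / 1000 = 1.0736 mL

1.0736


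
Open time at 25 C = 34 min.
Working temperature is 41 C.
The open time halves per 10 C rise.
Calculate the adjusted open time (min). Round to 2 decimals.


factor = 2^((41 - 25) / 10) = 3.0314
ot = 34 / 3.0314 = 11.22 min

11.22


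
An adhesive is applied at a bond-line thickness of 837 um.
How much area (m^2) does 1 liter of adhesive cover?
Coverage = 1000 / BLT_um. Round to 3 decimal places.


Coverage = 1000 / 837 = 1.195 m^2

1.195


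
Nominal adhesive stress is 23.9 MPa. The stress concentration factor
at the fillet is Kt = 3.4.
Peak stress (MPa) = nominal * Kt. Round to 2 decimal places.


Peak = 23.9 * 3.4 = 81.26 MPa

81.26


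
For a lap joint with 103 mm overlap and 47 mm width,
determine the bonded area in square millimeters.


Area = 103 * 47 = 4841 mm^2

4841


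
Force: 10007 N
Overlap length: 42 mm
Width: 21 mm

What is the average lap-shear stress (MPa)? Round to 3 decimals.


Average shear stress = F / (overlap * width)
= 10007 / (42 * 21)
= 11.346 MPa

11.346


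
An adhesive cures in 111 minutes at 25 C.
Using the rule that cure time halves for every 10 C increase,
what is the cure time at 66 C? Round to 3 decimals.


Factor = 2^((66 - 25) / 10) = 17.1484
Cure time = 111 / 17.1484
= 6.473 minutes

6.473


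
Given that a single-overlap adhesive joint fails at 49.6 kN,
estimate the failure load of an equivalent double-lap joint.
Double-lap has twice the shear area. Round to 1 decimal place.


Double-lap factor = 2
Expected load = 49.6 * 2 = 99.2 kN

99.2


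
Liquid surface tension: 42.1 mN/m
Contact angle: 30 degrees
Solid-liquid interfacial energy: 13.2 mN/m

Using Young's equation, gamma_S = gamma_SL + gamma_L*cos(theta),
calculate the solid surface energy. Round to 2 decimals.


gamma_S = 13.2 + 42.1 * cos(30)
= 49.66 mN/m

49.66


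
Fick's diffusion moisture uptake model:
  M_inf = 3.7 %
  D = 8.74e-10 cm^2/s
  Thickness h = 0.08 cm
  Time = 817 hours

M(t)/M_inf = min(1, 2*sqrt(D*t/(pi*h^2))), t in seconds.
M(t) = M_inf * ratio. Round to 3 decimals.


t_sec = 817 * 3600 = 2941200
ratio = 2*sqrt(8.74e-10*2941200/(pi*0.08^2))
= min(1, 0.715127)
= 0.715127
M(t) = 3.7 * 0.715127 = 2.646 %

2.646


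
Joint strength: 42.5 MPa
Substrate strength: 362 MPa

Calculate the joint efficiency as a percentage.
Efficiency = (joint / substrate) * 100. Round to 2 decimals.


Efficiency = (42.5 / 362) * 100 = 11.74%

11.74


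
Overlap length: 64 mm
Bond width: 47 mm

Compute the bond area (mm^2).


Bond area = 64 * 47 = 3008 mm^2

3008


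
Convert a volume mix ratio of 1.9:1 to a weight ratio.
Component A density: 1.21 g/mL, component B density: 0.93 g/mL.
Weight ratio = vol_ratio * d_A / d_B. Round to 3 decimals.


= 1.9 * 1.21 / 0.93 = 2.472

2.472


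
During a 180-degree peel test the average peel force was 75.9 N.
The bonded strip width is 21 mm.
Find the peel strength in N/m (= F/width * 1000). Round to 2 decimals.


Peel strength = F/width * 1000
= 75.9 / 21 * 1000
= 3614.29 N/m

3614.29


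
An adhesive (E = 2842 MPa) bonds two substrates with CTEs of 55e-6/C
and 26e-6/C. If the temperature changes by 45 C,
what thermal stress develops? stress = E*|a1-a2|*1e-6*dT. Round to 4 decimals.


Stress = 2842 * |55 - 26| * 1e-6 * 45
= 3.7088 MPa

3.7088


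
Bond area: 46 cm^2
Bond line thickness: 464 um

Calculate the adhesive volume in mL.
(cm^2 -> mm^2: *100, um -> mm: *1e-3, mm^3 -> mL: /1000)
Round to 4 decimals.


V = 46*100 * 464*1e-3 / 1000
= 2.1344 mL

2.1344


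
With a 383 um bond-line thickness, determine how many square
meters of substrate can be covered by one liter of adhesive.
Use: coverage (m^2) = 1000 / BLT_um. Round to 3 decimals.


Coverage = 1000 / 383 = 2.611 m^2

2.611


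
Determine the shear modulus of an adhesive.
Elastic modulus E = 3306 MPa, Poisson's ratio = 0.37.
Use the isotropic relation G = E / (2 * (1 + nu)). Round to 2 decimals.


G = 3306 / (2*(1+0.37)) = 3306 / 2.74
= 1206.57 MPa

1206.57


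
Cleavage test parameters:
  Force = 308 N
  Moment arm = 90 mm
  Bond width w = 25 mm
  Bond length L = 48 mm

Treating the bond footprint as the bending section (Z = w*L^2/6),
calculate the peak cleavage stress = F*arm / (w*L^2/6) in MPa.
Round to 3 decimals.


M = 308 * 90 = 27720 N*mm
Z = 25 * 48^2 / 6 = 57600 / 6 mm^3
sigma = M / Z = 6 * 27720 / 57600 = 166320 / 57600
= 2.888 MPa

2.888


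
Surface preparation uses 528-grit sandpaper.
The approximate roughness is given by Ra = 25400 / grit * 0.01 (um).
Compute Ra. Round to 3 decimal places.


Ra = 25400 / 528 * 0.01
= 254 / 528
= 0.481 um

0.481


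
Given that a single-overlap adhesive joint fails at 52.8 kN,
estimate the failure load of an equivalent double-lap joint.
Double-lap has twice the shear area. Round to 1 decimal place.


Double-lap factor = 2
Expected load = 52.8 * 2 = 105.6 kN

105.6


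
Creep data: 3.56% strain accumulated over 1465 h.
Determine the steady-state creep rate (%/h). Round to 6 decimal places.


Rate = 3.56 / 1465 = 0.002430 %/h

0.002430


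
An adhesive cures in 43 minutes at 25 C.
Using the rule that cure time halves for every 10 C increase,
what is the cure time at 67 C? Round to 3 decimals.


Factor = 2^((67 - 25) / 10) = 18.3792
Cure time = 43 / 18.3792
= 2.340 minutes

2.340


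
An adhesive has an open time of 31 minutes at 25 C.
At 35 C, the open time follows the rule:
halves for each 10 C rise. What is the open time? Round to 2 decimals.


Factor = 2^((35-25)/10) = 2.0000
Open time = 31 / 2.0000 = 15.50 min

15.50


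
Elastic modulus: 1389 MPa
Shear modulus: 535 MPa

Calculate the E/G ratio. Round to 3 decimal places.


E / G = 1389 / 535 = 2.596

2.596


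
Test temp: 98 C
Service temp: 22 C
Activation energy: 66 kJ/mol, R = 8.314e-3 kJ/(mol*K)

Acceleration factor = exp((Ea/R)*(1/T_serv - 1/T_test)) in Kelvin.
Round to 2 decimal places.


AF = exp((66/0.008314)*(1/295.15 - 1/371.15))
= 246.54

246.54


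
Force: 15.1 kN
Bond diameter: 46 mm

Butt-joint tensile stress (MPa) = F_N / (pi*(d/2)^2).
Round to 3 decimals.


F_N = 15.1 * 1000 = 15100.0 N
A = pi*(23.0)^2 = 1661.9025 mm^2
stress = 15100.0 / 1661.9025 = 9.086 MPa

9.086


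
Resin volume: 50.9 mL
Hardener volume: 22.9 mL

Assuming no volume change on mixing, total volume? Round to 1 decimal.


V_total = 50.9 + 22.9 = 73.8 mL

73.8


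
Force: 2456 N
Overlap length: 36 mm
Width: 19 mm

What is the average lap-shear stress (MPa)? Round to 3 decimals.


Average shear stress = F / (overlap * width)
= 2456 / (36 * 19)
= 3.591 MPa

3.591


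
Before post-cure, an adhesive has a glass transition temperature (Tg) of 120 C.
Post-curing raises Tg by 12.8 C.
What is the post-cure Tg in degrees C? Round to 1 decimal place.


Tg_post = Tg_base + delta_Tg
= 120 + 12.8
= 132.8 C

132.8


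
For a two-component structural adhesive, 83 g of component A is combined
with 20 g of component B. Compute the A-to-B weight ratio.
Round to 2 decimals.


Weight ratio A:B = 83 / 20
= 4.15

4.15


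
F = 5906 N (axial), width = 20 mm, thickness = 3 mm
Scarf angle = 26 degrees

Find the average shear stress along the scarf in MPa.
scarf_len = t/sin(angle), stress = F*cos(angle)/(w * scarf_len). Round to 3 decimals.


scarf_len = 3/sin(26 deg) = 6.8435
cos(26 deg) = 0.898794
stress = 5906*0.898794/(20*6.8435) = 38.783 MPa

38.783


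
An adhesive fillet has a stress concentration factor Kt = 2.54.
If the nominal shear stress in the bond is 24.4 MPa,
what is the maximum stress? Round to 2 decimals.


Max stress = 24.4 * 2.54 = 61.98 MPa

61.98


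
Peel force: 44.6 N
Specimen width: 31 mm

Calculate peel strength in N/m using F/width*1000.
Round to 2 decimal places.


Peel strength = 44.6 / 31 * 1000 = 1438.71 N/m

1438.71


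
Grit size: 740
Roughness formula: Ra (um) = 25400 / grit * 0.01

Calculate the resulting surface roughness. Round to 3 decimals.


Ra = 25400 / 740 * 0.01
= 0.343 um

0.343


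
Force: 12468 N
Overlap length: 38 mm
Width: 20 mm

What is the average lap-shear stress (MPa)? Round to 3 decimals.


Average shear stress = F / (overlap * width)
= 12468 / (38 * 20)
= 16.405 MPa

16.405


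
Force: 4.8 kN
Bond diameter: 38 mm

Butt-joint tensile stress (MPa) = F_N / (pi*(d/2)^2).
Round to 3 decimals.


F_N = 4.8 * 1000 = 4800.0 N
A = pi*(19.0)^2 = 1134.1149 mm^2
stress = 4800.0 / 1134.1149 = 4.232 MPa

4.232


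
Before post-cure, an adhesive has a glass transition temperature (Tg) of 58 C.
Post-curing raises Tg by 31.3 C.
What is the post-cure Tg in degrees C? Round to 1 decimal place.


Tg_post = Tg_base + delta_Tg
= 58 + 31.3
= 89.3 C

89.3


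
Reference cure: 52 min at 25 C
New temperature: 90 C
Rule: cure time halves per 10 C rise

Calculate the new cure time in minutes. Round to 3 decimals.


factor = 2^((90-25)/10) = 90.5097
t_new = 52 / 90.5097 = 0.575 min

0.575


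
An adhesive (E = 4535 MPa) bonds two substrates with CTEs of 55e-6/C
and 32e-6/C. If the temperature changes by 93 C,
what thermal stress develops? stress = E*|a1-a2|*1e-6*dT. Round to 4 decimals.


Stress = 4535 * |55 - 32| * 1e-6 * 93
= 9.7004 MPa

9.7004


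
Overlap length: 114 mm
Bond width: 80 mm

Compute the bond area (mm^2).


Bond area = 114 * 80 = 9120 mm^2

9120


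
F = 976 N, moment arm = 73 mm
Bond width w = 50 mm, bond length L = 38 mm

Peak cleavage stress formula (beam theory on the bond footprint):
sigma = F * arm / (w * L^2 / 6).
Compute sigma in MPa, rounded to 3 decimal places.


sigma = (976 * 73) / (50 * 1444 / 6)
= 71248 * 6 / 72200
= 427488 / 72200
= 5.921 MPa

5.921


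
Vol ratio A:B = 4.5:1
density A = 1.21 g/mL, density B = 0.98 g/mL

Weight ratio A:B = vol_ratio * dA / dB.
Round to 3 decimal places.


Weight ratio = 4.5 * 1.21 / 0.98
= 5.556

5.556


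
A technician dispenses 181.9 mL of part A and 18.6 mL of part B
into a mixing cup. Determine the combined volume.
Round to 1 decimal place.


Combined volume = 181.9 + 18.6
= 200.5 mL

200.5


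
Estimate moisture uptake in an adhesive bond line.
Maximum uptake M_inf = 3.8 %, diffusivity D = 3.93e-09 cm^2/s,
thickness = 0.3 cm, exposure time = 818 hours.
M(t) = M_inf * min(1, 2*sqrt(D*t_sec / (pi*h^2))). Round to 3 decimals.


Convert time: 818 h = 2944800 s
ratio = min(1, 2*sqrt(3.93e-09*2944800/(pi*0.3^2)))
= 0.404630
M(t) = 3.8 * 0.404630 = 1.538%

1.538


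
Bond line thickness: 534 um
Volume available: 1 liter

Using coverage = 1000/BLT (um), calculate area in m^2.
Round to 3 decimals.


1 L = 1e6 mm^3, thickness = 534 um = 0.534 mm
Area = 1e6 / 0.534 mm^2 = (1e6 / 0.534) / 1e6 m^2 = 1000 / 534 m^2
= 1.873 m^2

1.873


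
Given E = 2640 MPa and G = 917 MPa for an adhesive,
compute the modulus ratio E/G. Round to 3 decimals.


E/G ratio = 2640 / 917 = 2.879

2.879


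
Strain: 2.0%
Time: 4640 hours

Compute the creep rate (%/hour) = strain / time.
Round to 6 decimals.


Creep rate = 2.0 / 4640
= 0.000431 %/h

0.000431


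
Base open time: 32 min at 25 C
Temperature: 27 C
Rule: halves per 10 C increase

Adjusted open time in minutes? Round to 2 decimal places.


Acceleration = 2^((27-25)/10) = 1.1487
Open time = 32 / 1.1487 = 27.86 min

27.86


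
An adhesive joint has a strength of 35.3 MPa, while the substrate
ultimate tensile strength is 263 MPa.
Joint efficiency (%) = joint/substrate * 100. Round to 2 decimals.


Efficiency = 35.3 / 263 * 100
= 13.42%

13.42


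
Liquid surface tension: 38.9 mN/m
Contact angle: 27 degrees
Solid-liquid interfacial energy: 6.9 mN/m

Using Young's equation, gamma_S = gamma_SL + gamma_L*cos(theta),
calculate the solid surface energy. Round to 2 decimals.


gamma_S = 6.9 + 38.9 * cos(27)
= 41.56 mN/m

41.56


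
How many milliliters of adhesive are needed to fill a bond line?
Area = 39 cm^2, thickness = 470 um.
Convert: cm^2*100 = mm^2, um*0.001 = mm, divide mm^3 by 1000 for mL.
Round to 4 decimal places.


= (39 * 100) * (470 * 0.001) / 1000
= 1.8330 mL

1.8330


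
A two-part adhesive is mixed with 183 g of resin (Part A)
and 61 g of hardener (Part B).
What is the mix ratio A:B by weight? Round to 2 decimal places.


Mix ratio = mass_A / mass_B
= 183 / 61
= 3.00

3.00


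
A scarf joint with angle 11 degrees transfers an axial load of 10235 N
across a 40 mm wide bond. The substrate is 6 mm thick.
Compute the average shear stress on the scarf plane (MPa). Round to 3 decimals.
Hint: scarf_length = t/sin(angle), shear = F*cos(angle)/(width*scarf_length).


scarf_length = 6 / sin(11 deg) = 31.4451 mm
cos(11 deg) = 0.981627
shear stress = 10235 * 0.981627 / (40 * 31.4451)
= 7.988 MPa

7.988


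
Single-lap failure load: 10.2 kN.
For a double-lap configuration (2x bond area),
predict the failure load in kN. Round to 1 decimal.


Failure load = 10.2 * 2 = 20.4 kN

20.4


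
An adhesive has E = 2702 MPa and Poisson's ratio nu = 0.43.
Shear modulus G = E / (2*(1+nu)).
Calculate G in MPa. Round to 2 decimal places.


G = 2702 / (2*(1+0.43))
= 2702 / 2.86
= 944.76 MPa

944.76


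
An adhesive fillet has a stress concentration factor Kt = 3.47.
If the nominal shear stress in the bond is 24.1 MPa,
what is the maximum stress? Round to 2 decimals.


Max stress = 24.1 * 3.47 = 83.63 MPa

83.63


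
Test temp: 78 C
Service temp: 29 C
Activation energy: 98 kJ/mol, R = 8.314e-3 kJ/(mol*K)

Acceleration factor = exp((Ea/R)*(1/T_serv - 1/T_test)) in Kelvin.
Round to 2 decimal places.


AF = exp((98/0.008314)*(1/302.15 - 1/351.15))
= 231.30

231.30


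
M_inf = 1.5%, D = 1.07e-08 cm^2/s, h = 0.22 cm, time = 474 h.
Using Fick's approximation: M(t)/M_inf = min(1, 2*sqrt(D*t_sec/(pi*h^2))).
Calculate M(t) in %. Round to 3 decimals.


t = 1706400 s
ratio = min(1, 2*sqrt(1.07e-08*1706400/(pi*0.0484)))
= 0.693050
M(t) = 1.5 * 0.693050 = 1.040%

1.040


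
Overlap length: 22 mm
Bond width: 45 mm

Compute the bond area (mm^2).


Bond area = 22 * 45 = 990 mm^2

990


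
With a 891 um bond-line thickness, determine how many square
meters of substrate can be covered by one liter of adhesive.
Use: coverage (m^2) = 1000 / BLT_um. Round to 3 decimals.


Coverage = 1000 / 891 = 1.122 m^2

1.122


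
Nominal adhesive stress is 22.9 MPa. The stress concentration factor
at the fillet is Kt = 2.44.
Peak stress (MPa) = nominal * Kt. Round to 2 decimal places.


Peak = 22.9 * 2.44 = 55.88 MPa

55.88


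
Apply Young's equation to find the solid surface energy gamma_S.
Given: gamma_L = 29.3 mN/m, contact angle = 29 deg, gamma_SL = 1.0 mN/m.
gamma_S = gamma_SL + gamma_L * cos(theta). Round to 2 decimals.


theta_rad = 29 * pi/180 = 0.506145
gamma_S = 1.0 + 29.3 * cos(0.506145)
= 26.63 mN/m

26.63


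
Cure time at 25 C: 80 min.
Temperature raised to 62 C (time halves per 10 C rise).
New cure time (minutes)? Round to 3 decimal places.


Acceleration factor = 2^(37/10) = 12.9960
New time = 80 / 12.9960 = 6.156 min

6.156


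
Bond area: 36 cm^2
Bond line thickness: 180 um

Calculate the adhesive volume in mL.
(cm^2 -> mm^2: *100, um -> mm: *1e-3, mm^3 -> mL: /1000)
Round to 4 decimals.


V = 36*100 * 180*1e-3 / 1000
= 0.6480 mL

0.6480


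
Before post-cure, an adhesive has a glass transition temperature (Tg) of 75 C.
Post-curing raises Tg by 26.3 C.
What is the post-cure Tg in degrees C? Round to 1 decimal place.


Tg_post = Tg_base + delta_Tg
= 75 + 26.3
= 101.3 C

101.3


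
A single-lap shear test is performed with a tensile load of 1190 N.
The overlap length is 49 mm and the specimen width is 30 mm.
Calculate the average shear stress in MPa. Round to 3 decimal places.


Shear stress = F / (overlap * width)
= 1190 / (49 * 30)
= 1190 / 1470
= 0.810 MPa

0.810


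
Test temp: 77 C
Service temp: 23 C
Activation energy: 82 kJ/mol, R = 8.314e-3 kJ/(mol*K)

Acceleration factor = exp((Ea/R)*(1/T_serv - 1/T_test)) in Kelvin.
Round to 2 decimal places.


AF = exp((82/0.008314)*(1/296.15 - 1/350.15))
= 170.05

170.05


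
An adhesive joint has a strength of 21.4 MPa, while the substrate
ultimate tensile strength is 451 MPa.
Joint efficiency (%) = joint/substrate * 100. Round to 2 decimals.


Efficiency = 21.4 / 451 * 100
= 4.75%

4.75


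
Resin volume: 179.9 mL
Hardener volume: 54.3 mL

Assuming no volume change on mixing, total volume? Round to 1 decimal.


V_total = 179.9 + 54.3 = 234.2 mL

234.2


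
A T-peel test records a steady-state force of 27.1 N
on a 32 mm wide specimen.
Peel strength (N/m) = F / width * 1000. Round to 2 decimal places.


Peel strength = 27.1 / 32 * 1000
= 846.88 N/m

846.88


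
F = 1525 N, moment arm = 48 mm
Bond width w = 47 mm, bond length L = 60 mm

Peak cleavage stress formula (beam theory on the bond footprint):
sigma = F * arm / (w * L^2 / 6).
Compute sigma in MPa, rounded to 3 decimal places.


sigma = (1525 * 48) / (47 * 3600 / 6)
= 73200 * 6 / 169200
= 439200 / 169200
= 2.596 MPa

2.596


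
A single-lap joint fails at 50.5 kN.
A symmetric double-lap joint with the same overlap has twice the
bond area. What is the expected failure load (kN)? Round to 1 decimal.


Double-lap load = 2 * 50.5 = 101.0 kN

101.0


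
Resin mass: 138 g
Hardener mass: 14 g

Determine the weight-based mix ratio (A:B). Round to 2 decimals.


Ratio = 138 / 14 = 9.86

9.86


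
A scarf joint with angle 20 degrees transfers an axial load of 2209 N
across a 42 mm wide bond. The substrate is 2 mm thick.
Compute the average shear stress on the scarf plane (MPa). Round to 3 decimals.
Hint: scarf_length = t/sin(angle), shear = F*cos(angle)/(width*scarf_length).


scarf_length = 2 / sin(20 deg) = 5.8476 mm
cos(20 deg) = 0.939693
shear stress = 2209 * 0.939693 / (42 * 5.8476)
= 8.452 MPa

8.452


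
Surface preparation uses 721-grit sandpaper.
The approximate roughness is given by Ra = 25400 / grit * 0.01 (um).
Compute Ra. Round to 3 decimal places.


Ra = 25400 / 721 * 0.01
= 254 / 721
= 0.352 um

0.352


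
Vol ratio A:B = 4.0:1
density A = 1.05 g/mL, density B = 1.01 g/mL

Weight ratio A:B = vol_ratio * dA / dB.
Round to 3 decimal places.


Weight ratio = 4.0 * 1.05 / 1.01
= 4.158

4.158


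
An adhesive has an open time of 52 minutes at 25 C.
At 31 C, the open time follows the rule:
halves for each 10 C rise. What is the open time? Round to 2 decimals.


Factor = 2^((31-25)/10) = 1.5157
Open time = 52 / 1.5157 = 34.31 min

34.31


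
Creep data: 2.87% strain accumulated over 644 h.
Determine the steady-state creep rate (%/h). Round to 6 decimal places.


Rate = 2.87 / 644 = 0.004457 %/h

0.004457


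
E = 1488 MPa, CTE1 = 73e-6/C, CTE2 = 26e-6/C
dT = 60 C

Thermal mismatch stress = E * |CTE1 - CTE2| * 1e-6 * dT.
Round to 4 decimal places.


= 1488 * 47e-6 * 60
= 4.1962 MPa

4.1962


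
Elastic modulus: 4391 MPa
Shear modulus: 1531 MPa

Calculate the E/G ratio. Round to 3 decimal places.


E / G = 4391 / 1531 = 2.868

2.868


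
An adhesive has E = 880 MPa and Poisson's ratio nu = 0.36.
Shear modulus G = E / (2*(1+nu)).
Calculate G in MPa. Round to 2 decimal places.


G = 880 / (2*(1+0.36))
= 880 / 2.72
= 323.53 MPa

323.53


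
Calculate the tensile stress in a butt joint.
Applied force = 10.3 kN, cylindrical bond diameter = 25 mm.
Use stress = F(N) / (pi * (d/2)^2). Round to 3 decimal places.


A = pi * 12.5^2 = 490.8739 mm^2
sigma = 10300.0 / 490.8739 = 20.983 MPa

20.983


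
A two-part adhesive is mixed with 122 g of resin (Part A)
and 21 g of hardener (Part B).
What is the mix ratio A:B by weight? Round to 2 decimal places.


Mix ratio = mass_A / mass_B
= 122 / 21
= 5.81

5.81


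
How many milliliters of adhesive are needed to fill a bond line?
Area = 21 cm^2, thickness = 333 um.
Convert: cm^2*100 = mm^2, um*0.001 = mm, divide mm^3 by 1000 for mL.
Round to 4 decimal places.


= (21 * 100) * (333 * 0.001) / 1000
= 0.6993 mL

0.6993


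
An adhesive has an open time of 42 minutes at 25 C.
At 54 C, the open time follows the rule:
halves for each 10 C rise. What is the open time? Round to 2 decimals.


Factor = 2^((54-25)/10) = 7.4643
Open time = 42 / 7.4643 = 5.63 min

5.63


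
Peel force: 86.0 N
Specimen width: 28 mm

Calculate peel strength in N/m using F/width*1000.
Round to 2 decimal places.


Peel strength = 86.0 / 28 * 1000 = 3071.43 N/m

3071.43


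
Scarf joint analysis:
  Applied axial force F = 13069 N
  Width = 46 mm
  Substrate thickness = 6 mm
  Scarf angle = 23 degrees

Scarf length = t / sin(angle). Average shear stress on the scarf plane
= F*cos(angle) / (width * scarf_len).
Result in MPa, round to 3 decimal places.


Scarf length = 6 / sin(23 deg) = 15.3558 mm
cos(23 deg) = 0.920505
Shear = 13069 * 0.920505 / (46 * 15.3558)
= 17.031 MPa

17.031


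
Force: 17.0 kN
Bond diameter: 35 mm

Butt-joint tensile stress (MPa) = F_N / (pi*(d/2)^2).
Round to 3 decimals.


F_N = 17.0 * 1000 = 17000.0 N
A = pi*(17.5)^2 = 962.1128 mm^2
stress = 17000.0 / 962.1128 = 17.669 MPa

17.669


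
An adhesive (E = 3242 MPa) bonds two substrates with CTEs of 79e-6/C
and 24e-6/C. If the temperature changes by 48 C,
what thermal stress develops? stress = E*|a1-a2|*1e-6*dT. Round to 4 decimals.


Stress = 3242 * |79 - 24| * 1e-6 * 48
= 8.5589 MPa

8.5589


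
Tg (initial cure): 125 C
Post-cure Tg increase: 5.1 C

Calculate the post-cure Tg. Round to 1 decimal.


Post-cure Tg = 125 + 5.1 = 130.1 C

130.1


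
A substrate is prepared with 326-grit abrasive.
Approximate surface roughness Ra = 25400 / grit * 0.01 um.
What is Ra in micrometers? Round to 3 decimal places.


Ra = 25400 / 326 * 0.01 = 0.779 um

0.779


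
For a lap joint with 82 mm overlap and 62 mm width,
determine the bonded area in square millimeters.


Area = 82 * 62 = 5084 mm^2

5084


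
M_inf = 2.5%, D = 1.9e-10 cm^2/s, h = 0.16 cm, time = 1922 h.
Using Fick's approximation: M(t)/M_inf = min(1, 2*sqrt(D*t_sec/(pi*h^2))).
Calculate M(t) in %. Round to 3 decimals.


t = 6919200 s
ratio = min(1, 2*sqrt(1.9e-10*6919200/(pi*0.0256)))
= 0.255705
M(t) = 2.5 * 0.255705 = 0.639%

0.639


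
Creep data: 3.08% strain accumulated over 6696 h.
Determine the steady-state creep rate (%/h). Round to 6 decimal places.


Rate = 3.08 / 6696 = 0.000460 %/h

0.000460


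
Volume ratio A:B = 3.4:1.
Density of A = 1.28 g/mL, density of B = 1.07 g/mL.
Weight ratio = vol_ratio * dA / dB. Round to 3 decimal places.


Wt ratio = 3.4 * 1.28 / 1.07
= 4.067

4.067


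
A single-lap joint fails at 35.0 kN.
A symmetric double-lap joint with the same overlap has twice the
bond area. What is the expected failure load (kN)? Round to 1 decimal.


Double-lap load = 2 * 35.0 = 70.0 kN

70.0


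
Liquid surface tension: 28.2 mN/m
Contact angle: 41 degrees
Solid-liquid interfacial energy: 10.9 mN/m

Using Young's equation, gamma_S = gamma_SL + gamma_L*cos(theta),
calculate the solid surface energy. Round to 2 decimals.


gamma_S = 10.9 + 28.2 * cos(41)
= 32.18 mN/m

32.18


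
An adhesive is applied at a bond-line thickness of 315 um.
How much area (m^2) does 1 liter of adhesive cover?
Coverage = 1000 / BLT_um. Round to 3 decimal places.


Coverage = 1000 / 315 = 3.175 m^2

3.175


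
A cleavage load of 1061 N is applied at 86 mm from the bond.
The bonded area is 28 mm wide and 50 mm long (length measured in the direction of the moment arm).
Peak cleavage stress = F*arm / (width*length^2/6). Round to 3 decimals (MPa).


Moment = 1061 * 86 = 91246 N*mm
Section modulus = 28 * 2500 / 6 = 70000 / 6 mm^3
Stress = 91246 / (70000 / 6) = 547476 / 70000
= 7.821 MPa

7.821


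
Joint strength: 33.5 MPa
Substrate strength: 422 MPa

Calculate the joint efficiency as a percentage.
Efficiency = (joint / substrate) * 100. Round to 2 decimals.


Efficiency = (33.5 / 422) * 100 = 7.94%

7.94


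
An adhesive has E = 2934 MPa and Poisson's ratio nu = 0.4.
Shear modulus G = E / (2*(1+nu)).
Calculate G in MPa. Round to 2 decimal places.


G = 2934 / (2*(1+0.4))
= 2934 / 2.80
= 1047.86 MPa

1047.86


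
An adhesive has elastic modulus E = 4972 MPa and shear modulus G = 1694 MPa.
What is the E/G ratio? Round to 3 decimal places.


E/G = 4972 / 1694 = 2.935

2.935


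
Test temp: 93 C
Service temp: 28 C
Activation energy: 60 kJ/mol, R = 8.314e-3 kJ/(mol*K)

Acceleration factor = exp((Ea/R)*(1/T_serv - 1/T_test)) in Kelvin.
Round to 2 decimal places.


AF = exp((60/0.008314)*(1/301.15 - 1/366.15))
= 70.40

70.40


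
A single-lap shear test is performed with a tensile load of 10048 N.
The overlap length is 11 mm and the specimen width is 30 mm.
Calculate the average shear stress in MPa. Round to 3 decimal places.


Shear stress = F / (overlap * width)
= 10048 / (11 * 30)
= 10048 / 330
= 30.448 MPa

30.448
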